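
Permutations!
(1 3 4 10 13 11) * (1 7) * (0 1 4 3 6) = (0 1 6)(4 10 13 11 7) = [1, 6, 2, 3, 10, 5, 0, 4, 8, 9, 13, 7, 12, 11]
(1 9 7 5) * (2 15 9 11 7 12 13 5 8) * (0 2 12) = (0 2 15 9)(1 11 7 8 12 13 5) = [2, 11, 15, 3, 4, 1, 6, 8, 12, 0, 10, 7, 13, 5, 14, 9]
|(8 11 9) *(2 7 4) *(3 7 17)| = |(2 17 3 7 4)(8 11 9)| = 15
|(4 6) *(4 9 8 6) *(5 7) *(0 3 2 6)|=6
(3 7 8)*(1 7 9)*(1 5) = (1 7 8 3 9 5) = [0, 7, 2, 9, 4, 1, 6, 8, 3, 5]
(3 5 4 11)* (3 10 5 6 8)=(3 6 8)(4 11 10 5)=[0, 1, 2, 6, 11, 4, 8, 7, 3, 9, 5, 10]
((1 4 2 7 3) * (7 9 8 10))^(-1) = ((1 4 2 9 8 10 7 3))^(-1) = (1 3 7 10 8 9 2 4)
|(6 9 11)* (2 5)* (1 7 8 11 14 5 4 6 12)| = 30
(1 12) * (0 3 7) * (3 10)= [10, 12, 2, 7, 4, 5, 6, 0, 8, 9, 3, 11, 1]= (0 10 3 7)(1 12)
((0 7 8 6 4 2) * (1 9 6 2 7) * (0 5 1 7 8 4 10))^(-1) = ((0 7 4 8 2 5 1 9 6 10))^(-1) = (0 10 6 9 1 5 2 8 4 7)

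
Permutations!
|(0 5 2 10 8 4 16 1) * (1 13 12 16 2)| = 12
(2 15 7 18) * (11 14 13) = [0, 1, 15, 3, 4, 5, 6, 18, 8, 9, 10, 14, 12, 11, 13, 7, 16, 17, 2] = (2 15 7 18)(11 14 13)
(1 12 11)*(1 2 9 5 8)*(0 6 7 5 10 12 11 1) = [6, 11, 9, 3, 4, 8, 7, 5, 0, 10, 12, 2, 1] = (0 6 7 5 8)(1 11 2 9 10 12)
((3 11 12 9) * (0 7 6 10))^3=((0 7 6 10)(3 11 12 9))^3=(0 10 6 7)(3 9 12 11)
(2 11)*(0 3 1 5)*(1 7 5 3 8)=[8, 3, 11, 7, 4, 0, 6, 5, 1, 9, 10, 2]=(0 8 1 3 7 5)(2 11)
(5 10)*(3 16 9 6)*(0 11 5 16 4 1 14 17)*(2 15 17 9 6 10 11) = (0 2 15 17)(1 14 9 10 16 6 3 4)(5 11) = [2, 14, 15, 4, 1, 11, 3, 7, 8, 10, 16, 5, 12, 13, 9, 17, 6, 0]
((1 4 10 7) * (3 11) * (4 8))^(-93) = (1 4 7 8 10)(3 11)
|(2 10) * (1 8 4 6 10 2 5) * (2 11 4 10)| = |(1 8 10 5)(2 11 4 6)| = 4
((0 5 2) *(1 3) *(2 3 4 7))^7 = ((0 5 3 1 4 7 2))^7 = (7)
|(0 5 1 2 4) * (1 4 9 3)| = |(0 5 4)(1 2 9 3)| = 12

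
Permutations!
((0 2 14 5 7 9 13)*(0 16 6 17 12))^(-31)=(0 14 7 13 6 12 2 5 9 16 17)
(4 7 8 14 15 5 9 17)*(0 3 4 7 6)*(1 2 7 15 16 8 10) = (0 3 4 6)(1 2 7 10)(5 9 17 15)(8 14 16) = [3, 2, 7, 4, 6, 9, 0, 10, 14, 17, 1, 11, 12, 13, 16, 5, 8, 15]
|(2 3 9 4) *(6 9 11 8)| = |(2 3 11 8 6 9 4)| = 7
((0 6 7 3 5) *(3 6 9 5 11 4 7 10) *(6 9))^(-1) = ((0 6 10 3 11 4 7 9 5))^(-1) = (0 5 9 7 4 11 3 10 6)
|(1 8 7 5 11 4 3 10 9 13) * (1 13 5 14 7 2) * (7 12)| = |(1 8 2)(3 10 9 5 11 4)(7 14 12)| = 6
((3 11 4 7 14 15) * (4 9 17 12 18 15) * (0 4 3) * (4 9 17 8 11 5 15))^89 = ((0 9 8 11 17 12 18 4 7 14 3 5 15))^89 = (0 5 14 4 12 11 9 15 3 7 18 17 8)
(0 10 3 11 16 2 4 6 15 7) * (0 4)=(0 10 3 11 16 2)(4 6 15 7)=[10, 1, 0, 11, 6, 5, 15, 4, 8, 9, 3, 16, 12, 13, 14, 7, 2]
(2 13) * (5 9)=(2 13)(5 9)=[0, 1, 13, 3, 4, 9, 6, 7, 8, 5, 10, 11, 12, 2]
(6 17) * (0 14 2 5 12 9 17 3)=(0 14 2 5 12 9 17 6 3)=[14, 1, 5, 0, 4, 12, 3, 7, 8, 17, 10, 11, 9, 13, 2, 15, 16, 6]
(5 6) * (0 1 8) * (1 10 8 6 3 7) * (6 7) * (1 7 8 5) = (0 10 5 3 6 1 8) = [10, 8, 2, 6, 4, 3, 1, 7, 0, 9, 5]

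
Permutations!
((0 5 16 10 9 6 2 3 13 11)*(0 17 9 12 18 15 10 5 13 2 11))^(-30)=(6 17)(9 11)(10 18)(12 15)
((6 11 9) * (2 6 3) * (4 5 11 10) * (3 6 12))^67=(2 12 3)(4 5 11 9 6 10)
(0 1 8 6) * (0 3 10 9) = (0 1 8 6 3 10 9) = [1, 8, 2, 10, 4, 5, 3, 7, 6, 0, 9]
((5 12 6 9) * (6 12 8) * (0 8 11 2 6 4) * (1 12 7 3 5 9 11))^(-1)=((0 8 4)(1 12 7 3 5)(2 6 11))^(-1)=(0 4 8)(1 5 3 7 12)(2 11 6)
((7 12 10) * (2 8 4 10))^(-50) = (2 7 4)(8 12 10)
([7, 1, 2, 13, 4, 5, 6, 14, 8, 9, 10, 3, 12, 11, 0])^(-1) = [14, 1, 2, 11, 4, 5, 6, 0, 8, 9, 10, 13, 12, 3, 7]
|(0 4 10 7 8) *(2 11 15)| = 15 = |(0 4 10 7 8)(2 11 15)|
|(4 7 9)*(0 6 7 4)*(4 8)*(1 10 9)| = |(0 6 7 1 10 9)(4 8)| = 6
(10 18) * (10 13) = (10 18 13) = [0, 1, 2, 3, 4, 5, 6, 7, 8, 9, 18, 11, 12, 10, 14, 15, 16, 17, 13]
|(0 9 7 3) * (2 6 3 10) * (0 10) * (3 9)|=|(0 3 10 2 6 9 7)|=7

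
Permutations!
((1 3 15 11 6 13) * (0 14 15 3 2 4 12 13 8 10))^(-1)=(0 10 8 6 11 15 14)(1 13 12 4 2)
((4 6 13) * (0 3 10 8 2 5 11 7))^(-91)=((0 3 10 8 2 5 11 7)(4 6 13))^(-91)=(0 5 10 7 2 3 11 8)(4 13 6)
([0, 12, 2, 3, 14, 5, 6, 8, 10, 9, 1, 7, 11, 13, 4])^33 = (1 7)(4 14)(8 12)(10 11)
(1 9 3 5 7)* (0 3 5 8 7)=(0 3 8 7 1 9 5)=[3, 9, 2, 8, 4, 0, 6, 1, 7, 5]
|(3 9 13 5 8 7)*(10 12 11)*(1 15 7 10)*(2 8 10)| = 10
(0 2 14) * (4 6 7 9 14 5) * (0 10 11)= (0 2 5 4 6 7 9 14 10 11)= [2, 1, 5, 3, 6, 4, 7, 9, 8, 14, 11, 0, 12, 13, 10]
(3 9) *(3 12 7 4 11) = (3 9 12 7 4 11) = [0, 1, 2, 9, 11, 5, 6, 4, 8, 12, 10, 3, 7]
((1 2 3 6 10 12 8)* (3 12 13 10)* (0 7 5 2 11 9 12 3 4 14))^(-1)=(0 14 4 6 3 2 5 7)(1 8 12 9 11)(10 13)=((0 7 5 2 3 6 4 14)(1 11 9 12 8)(10 13))^(-1)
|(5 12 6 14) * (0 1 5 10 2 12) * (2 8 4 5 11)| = |(0 1 11 2 12 6 14 10 8 4 5)| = 11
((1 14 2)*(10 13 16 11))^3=(10 11 16 13)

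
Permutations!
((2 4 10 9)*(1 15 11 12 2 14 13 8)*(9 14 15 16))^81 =((1 16 9 15 11 12 2 4 10 14 13 8))^81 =(1 14 2 15)(4 11 16 13)(8 10 12 9)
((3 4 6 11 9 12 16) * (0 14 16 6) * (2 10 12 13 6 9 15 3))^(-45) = ((0 14 16 2 10 12 9 13 6 11 15 3 4))^(-45) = (0 13 14 6 16 11 2 15 10 3 12 4 9)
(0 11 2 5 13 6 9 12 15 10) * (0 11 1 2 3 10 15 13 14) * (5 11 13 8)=(15)(0 1 2 11 3 10 13 6 9 12 8 5 14)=[1, 2, 11, 10, 4, 14, 9, 7, 5, 12, 13, 3, 8, 6, 0, 15]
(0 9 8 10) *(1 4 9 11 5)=(0 11 5 1 4 9 8 10)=[11, 4, 2, 3, 9, 1, 6, 7, 10, 8, 0, 5]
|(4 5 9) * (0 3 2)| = 3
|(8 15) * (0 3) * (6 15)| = 6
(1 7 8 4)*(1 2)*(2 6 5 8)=(1 7 2)(4 6 5 8)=[0, 7, 1, 3, 6, 8, 5, 2, 4]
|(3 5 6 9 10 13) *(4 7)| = 6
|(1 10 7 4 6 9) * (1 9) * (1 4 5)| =4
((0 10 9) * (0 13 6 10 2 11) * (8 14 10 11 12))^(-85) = (0 10)(2 9)(6 8)(11 14)(12 13)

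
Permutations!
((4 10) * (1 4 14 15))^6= ((1 4 10 14 15))^6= (1 4 10 14 15)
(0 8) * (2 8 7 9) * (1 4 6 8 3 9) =(0 7 1 4 6 8)(2 3 9) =[7, 4, 3, 9, 6, 5, 8, 1, 0, 2]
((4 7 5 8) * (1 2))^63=(1 2)(4 8 5 7)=((1 2)(4 7 5 8))^63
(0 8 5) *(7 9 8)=(0 7 9 8 5)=[7, 1, 2, 3, 4, 0, 6, 9, 5, 8]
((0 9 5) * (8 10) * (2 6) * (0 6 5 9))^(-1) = (2 6 5)(8 10)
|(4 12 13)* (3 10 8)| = 3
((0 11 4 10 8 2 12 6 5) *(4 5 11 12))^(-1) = (0 5 11 6 12)(2 8 10 4)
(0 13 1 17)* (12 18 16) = [13, 17, 2, 3, 4, 5, 6, 7, 8, 9, 10, 11, 18, 1, 14, 15, 12, 0, 16] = (0 13 1 17)(12 18 16)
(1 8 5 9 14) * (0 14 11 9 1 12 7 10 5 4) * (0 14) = [0, 8, 2, 3, 14, 1, 6, 10, 4, 11, 5, 9, 7, 13, 12] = (1 8 4 14 12 7 10 5)(9 11)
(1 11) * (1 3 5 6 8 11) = (3 5 6 8 11) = [0, 1, 2, 5, 4, 6, 8, 7, 11, 9, 10, 3]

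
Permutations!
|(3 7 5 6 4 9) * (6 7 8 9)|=|(3 8 9)(4 6)(5 7)|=6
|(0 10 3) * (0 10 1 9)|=6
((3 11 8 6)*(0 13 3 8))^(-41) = (0 11 3 13)(6 8)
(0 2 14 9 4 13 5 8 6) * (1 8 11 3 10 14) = (0 2 1 8 6)(3 10 14 9 4 13 5 11) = [2, 8, 1, 10, 13, 11, 0, 7, 6, 4, 14, 3, 12, 5, 9]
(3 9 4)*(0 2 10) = [2, 1, 10, 9, 3, 5, 6, 7, 8, 4, 0] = (0 2 10)(3 9 4)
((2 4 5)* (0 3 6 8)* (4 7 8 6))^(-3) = (0 2 3 7 4 8 5) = ((0 3 4 5 2 7 8))^(-3)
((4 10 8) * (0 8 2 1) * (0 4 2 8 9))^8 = (1 8 4 2 10)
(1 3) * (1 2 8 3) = (2 8 3) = [0, 1, 8, 2, 4, 5, 6, 7, 3]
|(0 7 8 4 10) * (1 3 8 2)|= |(0 7 2 1 3 8 4 10)|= 8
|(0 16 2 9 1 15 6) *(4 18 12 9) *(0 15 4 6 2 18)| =|(0 16 18 12 9 1 4)(2 6 15)| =21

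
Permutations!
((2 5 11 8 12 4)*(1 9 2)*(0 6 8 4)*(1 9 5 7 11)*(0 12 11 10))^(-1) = ((12)(0 6 8 11 4 9 2 7 10)(1 5))^(-1) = (12)(0 10 7 2 9 4 11 8 6)(1 5)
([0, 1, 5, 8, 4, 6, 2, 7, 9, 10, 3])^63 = [0, 1, 2, 10, 4, 5, 6, 7, 3, 8, 9]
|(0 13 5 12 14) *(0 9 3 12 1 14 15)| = |(0 13 5 1 14 9 3 12 15)| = 9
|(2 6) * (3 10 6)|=|(2 3 10 6)|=4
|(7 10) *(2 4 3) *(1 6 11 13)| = |(1 6 11 13)(2 4 3)(7 10)| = 12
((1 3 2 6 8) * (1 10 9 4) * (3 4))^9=(1 4)(2 10)(3 8)(6 9)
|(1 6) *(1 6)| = 1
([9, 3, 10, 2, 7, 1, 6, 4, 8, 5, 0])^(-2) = (0 2 1 9 10 3 5)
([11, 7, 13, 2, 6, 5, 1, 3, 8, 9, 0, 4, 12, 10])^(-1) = [10, 6, 3, 7, 11, 5, 4, 1, 8, 9, 13, 0, 12, 2]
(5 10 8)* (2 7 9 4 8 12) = (2 7 9 4 8 5 10 12) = [0, 1, 7, 3, 8, 10, 6, 9, 5, 4, 12, 11, 2]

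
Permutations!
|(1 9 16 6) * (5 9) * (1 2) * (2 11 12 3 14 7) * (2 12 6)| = |(1 5 9 16 2)(3 14 7 12)(6 11)| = 20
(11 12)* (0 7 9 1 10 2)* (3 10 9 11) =(0 7 11 12 3 10 2)(1 9) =[7, 9, 0, 10, 4, 5, 6, 11, 8, 1, 2, 12, 3]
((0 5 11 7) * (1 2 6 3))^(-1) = ((0 5 11 7)(1 2 6 3))^(-1) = (0 7 11 5)(1 3 6 2)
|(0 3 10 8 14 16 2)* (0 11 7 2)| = 6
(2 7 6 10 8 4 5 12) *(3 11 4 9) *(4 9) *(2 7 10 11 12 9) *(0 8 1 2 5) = (0 8 4)(1 2 10)(3 12 7 6 11 5 9) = [8, 2, 10, 12, 0, 9, 11, 6, 4, 3, 1, 5, 7]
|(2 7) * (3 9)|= |(2 7)(3 9)|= 2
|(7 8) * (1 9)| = |(1 9)(7 8)| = 2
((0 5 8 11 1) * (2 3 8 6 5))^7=(0 2 3 8 11 1)(5 6)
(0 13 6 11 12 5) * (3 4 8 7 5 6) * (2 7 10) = (0 13 3 4 8 10 2 7 5)(6 11 12) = [13, 1, 7, 4, 8, 0, 11, 5, 10, 9, 2, 12, 6, 3]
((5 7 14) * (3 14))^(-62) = (3 5)(7 14)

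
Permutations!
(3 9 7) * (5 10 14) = (3 9 7)(5 10 14) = [0, 1, 2, 9, 4, 10, 6, 3, 8, 7, 14, 11, 12, 13, 5]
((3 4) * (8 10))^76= (10)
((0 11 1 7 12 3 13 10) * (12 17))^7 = (0 13 12 7 11 10 3 17 1)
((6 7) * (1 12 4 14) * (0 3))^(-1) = ((0 3)(1 12 4 14)(6 7))^(-1) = (0 3)(1 14 4 12)(6 7)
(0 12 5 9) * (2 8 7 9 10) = (0 12 5 10 2 8 7 9) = [12, 1, 8, 3, 4, 10, 6, 9, 7, 0, 2, 11, 5]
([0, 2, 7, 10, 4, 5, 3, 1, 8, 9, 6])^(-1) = [0, 7, 1, 6, 4, 5, 10, 2, 8, 9, 3]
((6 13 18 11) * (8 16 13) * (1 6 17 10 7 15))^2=((1 6 8 16 13 18 11 17 10 7 15))^2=(1 8 13 11 10 15 6 16 18 17 7)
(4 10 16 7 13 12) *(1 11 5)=[0, 11, 2, 3, 10, 1, 6, 13, 8, 9, 16, 5, 4, 12, 14, 15, 7]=(1 11 5)(4 10 16 7 13 12)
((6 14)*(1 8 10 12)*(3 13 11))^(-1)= (1 12 10 8)(3 11 13)(6 14)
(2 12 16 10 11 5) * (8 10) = (2 12 16 8 10 11 5) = [0, 1, 12, 3, 4, 2, 6, 7, 10, 9, 11, 5, 16, 13, 14, 15, 8]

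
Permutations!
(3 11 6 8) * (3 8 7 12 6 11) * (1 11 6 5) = (1 11 6 7 12 5) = [0, 11, 2, 3, 4, 1, 7, 12, 8, 9, 10, 6, 5]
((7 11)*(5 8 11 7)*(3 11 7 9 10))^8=(3 11 5 8 7 9 10)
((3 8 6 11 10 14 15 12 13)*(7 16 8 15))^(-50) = ((3 15 12 13)(6 11 10 14 7 16 8))^(-50) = (3 12)(6 8 16 7 14 10 11)(13 15)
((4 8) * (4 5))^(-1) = ((4 8 5))^(-1) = (4 5 8)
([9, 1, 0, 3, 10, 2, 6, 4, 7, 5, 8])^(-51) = (0 9 5 2)(4 10 8 7)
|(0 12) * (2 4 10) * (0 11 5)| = |(0 12 11 5)(2 4 10)| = 12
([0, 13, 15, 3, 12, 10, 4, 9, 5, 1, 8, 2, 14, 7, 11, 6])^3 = [0, 9, 4, 3, 11, 5, 14, 13, 8, 7, 10, 6, 2, 1, 15, 12]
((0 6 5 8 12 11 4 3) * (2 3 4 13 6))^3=((0 2 3)(5 8 12 11 13 6))^3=(5 11)(6 12)(8 13)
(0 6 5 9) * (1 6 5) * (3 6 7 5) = (0 3 6 1 7 5 9) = [3, 7, 2, 6, 4, 9, 1, 5, 8, 0]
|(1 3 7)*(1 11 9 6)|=6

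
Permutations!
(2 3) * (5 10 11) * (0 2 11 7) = (0 2 3 11 5 10 7) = [2, 1, 3, 11, 4, 10, 6, 0, 8, 9, 7, 5]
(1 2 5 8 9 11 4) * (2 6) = (1 6 2 5 8 9 11 4) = [0, 6, 5, 3, 1, 8, 2, 7, 9, 11, 10, 4]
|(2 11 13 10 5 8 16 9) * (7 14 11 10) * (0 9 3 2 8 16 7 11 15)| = |(0 9 8 7 14 15)(2 10 5 16 3)(11 13)| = 30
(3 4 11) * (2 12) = (2 12)(3 4 11) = [0, 1, 12, 4, 11, 5, 6, 7, 8, 9, 10, 3, 2]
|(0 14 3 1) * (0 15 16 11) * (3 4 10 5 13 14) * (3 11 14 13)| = 8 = |(0 11)(1 15 16 14 4 10 5 3)|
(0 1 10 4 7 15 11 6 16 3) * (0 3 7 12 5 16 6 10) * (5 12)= (0 1)(4 5 16 7 15 11 10)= [1, 0, 2, 3, 5, 16, 6, 15, 8, 9, 4, 10, 12, 13, 14, 11, 7]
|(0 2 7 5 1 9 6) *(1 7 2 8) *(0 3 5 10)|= 9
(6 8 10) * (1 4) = (1 4)(6 8 10) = [0, 4, 2, 3, 1, 5, 8, 7, 10, 9, 6]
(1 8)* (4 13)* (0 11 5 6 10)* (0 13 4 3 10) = [11, 8, 2, 10, 4, 6, 0, 7, 1, 9, 13, 5, 12, 3] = (0 11 5 6)(1 8)(3 10 13)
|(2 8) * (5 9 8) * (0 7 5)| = |(0 7 5 9 8 2)| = 6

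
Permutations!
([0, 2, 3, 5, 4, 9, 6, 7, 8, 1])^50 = (9)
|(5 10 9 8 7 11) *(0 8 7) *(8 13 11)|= 8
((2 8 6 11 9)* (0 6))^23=(0 8 2 9 11 6)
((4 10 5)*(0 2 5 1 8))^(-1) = ((0 2 5 4 10 1 8))^(-1) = (0 8 1 10 4 5 2)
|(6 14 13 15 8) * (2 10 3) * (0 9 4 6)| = |(0 9 4 6 14 13 15 8)(2 10 3)| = 24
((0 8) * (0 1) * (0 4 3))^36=((0 8 1 4 3))^36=(0 8 1 4 3)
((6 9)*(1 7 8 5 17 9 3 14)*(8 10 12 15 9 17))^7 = (17)(1 3 9 12 7 14 6 15 10)(5 8)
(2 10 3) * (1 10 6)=(1 10 3 2 6)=[0, 10, 6, 2, 4, 5, 1, 7, 8, 9, 3]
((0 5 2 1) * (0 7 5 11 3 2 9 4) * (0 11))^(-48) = ((1 7 5 9 4 11 3 2))^(-48) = (11)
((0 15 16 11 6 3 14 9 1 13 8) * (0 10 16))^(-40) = ((0 15)(1 13 8 10 16 11 6 3 14 9))^(-40) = (16)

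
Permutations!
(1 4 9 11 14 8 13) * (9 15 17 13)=(1 4 15 17 13)(8 9 11 14)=[0, 4, 2, 3, 15, 5, 6, 7, 9, 11, 10, 14, 12, 1, 8, 17, 16, 13]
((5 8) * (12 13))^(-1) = ((5 8)(12 13))^(-1) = (5 8)(12 13)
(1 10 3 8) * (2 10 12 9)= (1 12 9 2 10 3 8)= [0, 12, 10, 8, 4, 5, 6, 7, 1, 2, 3, 11, 9]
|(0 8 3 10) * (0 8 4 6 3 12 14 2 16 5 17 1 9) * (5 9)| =33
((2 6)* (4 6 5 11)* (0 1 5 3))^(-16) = ((0 1 5 11 4 6 2 3))^(-16) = (11)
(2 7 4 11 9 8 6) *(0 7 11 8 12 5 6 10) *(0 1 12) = (0 7 4 8 10 1 12 5 6 2 11 9) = [7, 12, 11, 3, 8, 6, 2, 4, 10, 0, 1, 9, 5]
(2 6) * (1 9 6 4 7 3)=(1 9 6 2 4 7 3)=[0, 9, 4, 1, 7, 5, 2, 3, 8, 6]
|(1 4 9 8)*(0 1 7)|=|(0 1 4 9 8 7)|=6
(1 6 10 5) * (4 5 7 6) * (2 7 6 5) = (1 4 2 7 5)(6 10) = [0, 4, 7, 3, 2, 1, 10, 5, 8, 9, 6]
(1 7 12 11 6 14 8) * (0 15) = (0 15)(1 7 12 11 6 14 8) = [15, 7, 2, 3, 4, 5, 14, 12, 1, 9, 10, 6, 11, 13, 8, 0]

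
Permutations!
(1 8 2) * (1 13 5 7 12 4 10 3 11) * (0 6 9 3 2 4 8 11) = (0 6 9 3)(1 11)(2 13 5 7 12 8 4 10) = [6, 11, 13, 0, 10, 7, 9, 12, 4, 3, 2, 1, 8, 5]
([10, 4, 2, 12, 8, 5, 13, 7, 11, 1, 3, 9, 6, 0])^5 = [13, 1, 2, 10, 4, 5, 12, 7, 8, 9, 0, 11, 3, 6]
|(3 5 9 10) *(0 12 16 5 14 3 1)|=|(0 12 16 5 9 10 1)(3 14)|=14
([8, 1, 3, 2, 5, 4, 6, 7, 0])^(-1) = (0 8)(2 3)(4 5)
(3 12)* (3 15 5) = (3 12 15 5) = [0, 1, 2, 12, 4, 3, 6, 7, 8, 9, 10, 11, 15, 13, 14, 5]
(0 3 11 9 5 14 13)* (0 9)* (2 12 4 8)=(0 3 11)(2 12 4 8)(5 14 13 9)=[3, 1, 12, 11, 8, 14, 6, 7, 2, 5, 10, 0, 4, 9, 13]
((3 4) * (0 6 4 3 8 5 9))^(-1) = ((0 6 4 8 5 9))^(-1) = (0 9 5 8 4 6)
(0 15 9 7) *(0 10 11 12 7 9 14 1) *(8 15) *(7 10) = (0 8 15 14 1)(10 11 12) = [8, 0, 2, 3, 4, 5, 6, 7, 15, 9, 11, 12, 10, 13, 1, 14]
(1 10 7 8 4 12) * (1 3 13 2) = (1 10 7 8 4 12 3 13 2) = [0, 10, 1, 13, 12, 5, 6, 8, 4, 9, 7, 11, 3, 2]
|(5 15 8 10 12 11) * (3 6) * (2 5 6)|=9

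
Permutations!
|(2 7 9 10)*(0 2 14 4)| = 7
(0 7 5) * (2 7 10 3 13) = (0 10 3 13 2 7 5) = [10, 1, 7, 13, 4, 0, 6, 5, 8, 9, 3, 11, 12, 2]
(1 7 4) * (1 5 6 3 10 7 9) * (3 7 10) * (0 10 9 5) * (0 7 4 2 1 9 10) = (10)(1 5 6 4 7 2) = [0, 5, 1, 3, 7, 6, 4, 2, 8, 9, 10]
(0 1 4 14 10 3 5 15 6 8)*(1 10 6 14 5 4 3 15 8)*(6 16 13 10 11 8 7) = [11, 3, 2, 4, 5, 7, 1, 6, 0, 9, 15, 8, 12, 10, 16, 14, 13] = (0 11 8)(1 3 4 5 7 6)(10 15 14 16 13)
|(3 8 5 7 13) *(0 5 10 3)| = |(0 5 7 13)(3 8 10)| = 12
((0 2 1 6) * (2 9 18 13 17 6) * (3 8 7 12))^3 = (0 13)(1 2)(3 12 7 8)(6 18)(9 17)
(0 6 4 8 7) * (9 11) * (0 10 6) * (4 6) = (4 8 7 10)(9 11) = [0, 1, 2, 3, 8, 5, 6, 10, 7, 11, 4, 9]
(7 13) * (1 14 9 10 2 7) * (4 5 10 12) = (1 14 9 12 4 5 10 2 7 13) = [0, 14, 7, 3, 5, 10, 6, 13, 8, 12, 2, 11, 4, 1, 9]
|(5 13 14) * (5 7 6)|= |(5 13 14 7 6)|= 5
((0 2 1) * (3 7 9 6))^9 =((0 2 1)(3 7 9 6))^9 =(3 7 9 6)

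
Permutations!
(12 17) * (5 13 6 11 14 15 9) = (5 13 6 11 14 15 9)(12 17) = [0, 1, 2, 3, 4, 13, 11, 7, 8, 5, 10, 14, 17, 6, 15, 9, 16, 12]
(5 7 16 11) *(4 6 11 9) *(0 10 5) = (0 10 5 7 16 9 4 6 11) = [10, 1, 2, 3, 6, 7, 11, 16, 8, 4, 5, 0, 12, 13, 14, 15, 9]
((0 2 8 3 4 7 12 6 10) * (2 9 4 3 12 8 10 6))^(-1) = ((0 9 4 7 8 12 2 10))^(-1) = (0 10 2 12 8 7 4 9)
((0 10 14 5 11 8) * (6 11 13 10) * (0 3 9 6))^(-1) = ((3 9 6 11 8)(5 13 10 14))^(-1) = (3 8 11 6 9)(5 14 10 13)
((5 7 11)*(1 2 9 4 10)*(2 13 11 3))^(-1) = (1 10 4 9 2 3 7 5 11 13)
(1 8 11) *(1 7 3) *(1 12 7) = (1 8 11)(3 12 7) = [0, 8, 2, 12, 4, 5, 6, 3, 11, 9, 10, 1, 7]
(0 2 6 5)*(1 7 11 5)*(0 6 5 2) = (1 7 11 2 5 6) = [0, 7, 5, 3, 4, 6, 1, 11, 8, 9, 10, 2]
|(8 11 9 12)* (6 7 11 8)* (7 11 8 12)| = |(6 11 9 7 8 12)| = 6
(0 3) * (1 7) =(0 3)(1 7) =[3, 7, 2, 0, 4, 5, 6, 1]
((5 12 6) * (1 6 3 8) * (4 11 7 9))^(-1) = ((1 6 5 12 3 8)(4 11 7 9))^(-1) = (1 8 3 12 5 6)(4 9 7 11)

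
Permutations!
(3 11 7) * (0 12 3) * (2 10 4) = (0 12 3 11 7)(2 10 4) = [12, 1, 10, 11, 2, 5, 6, 0, 8, 9, 4, 7, 3]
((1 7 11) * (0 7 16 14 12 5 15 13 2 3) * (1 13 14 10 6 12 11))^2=((0 7 1 16 10 6 12 5 15 14 11 13 2 3))^2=(0 1 10 12 15 11 2)(3 7 16 6 5 14 13)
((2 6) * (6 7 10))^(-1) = ((2 7 10 6))^(-1) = (2 6 10 7)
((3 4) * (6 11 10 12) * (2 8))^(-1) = (2 8)(3 4)(6 12 10 11)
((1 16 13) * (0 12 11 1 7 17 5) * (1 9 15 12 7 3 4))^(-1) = (0 5 17 7)(1 4 3 13 16)(9 11 12 15)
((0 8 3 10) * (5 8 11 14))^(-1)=((0 11 14 5 8 3 10))^(-1)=(0 10 3 8 5 14 11)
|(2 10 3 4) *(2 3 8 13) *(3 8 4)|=5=|(2 10 4 8 13)|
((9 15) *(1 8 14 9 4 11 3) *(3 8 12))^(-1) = ((1 12 3)(4 11 8 14 9 15))^(-1) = (1 3 12)(4 15 9 14 8 11)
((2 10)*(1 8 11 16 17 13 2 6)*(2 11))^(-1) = (1 6 10 2 8)(11 13 17 16)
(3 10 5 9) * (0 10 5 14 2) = [10, 1, 0, 5, 4, 9, 6, 7, 8, 3, 14, 11, 12, 13, 2] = (0 10 14 2)(3 5 9)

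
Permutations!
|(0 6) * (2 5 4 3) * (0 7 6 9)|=4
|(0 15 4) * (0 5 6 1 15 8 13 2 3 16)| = 30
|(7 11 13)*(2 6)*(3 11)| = |(2 6)(3 11 13 7)| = 4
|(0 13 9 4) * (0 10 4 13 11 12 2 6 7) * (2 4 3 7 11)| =18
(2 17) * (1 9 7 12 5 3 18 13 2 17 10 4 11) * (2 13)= (1 9 7 12 5 3 18 2 10 4 11)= [0, 9, 10, 18, 11, 3, 6, 12, 8, 7, 4, 1, 5, 13, 14, 15, 16, 17, 2]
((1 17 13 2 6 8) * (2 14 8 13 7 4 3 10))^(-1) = (1 8 14 13 6 2 10 3 4 7 17) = ((1 17 7 4 3 10 2 6 13 14 8))^(-1)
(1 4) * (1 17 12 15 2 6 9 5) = (1 4 17 12 15 2 6 9 5) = [0, 4, 6, 3, 17, 1, 9, 7, 8, 5, 10, 11, 15, 13, 14, 2, 16, 12]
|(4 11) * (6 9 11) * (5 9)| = 5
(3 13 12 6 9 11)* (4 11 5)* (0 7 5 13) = [7, 1, 2, 0, 11, 4, 9, 5, 8, 13, 10, 3, 6, 12] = (0 7 5 4 11 3)(6 9 13 12)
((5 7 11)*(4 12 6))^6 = (12) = ((4 12 6)(5 7 11))^6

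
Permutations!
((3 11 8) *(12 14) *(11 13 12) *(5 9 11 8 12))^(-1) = (3 8 14 12 11 9 5 13)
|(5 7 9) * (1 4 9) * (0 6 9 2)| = |(0 6 9 5 7 1 4 2)| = 8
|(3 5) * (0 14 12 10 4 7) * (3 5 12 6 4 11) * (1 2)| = 20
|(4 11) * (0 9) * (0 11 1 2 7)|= 7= |(0 9 11 4 1 2 7)|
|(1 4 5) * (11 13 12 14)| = 12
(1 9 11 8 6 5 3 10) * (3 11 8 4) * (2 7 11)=(1 9 8 6 5 2 7 11 4 3 10)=[0, 9, 7, 10, 3, 2, 5, 11, 6, 8, 1, 4]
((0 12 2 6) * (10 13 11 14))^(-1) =((0 12 2 6)(10 13 11 14))^(-1) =(0 6 2 12)(10 14 11 13)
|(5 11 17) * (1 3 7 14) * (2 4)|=12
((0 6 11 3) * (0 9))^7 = (0 11 9 6 3)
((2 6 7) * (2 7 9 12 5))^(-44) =((2 6 9 12 5))^(-44) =(2 6 9 12 5)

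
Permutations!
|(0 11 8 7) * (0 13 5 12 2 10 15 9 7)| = |(0 11 8)(2 10 15 9 7 13 5 12)| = 24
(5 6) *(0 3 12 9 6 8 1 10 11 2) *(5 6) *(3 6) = [6, 10, 0, 12, 4, 8, 3, 7, 1, 5, 11, 2, 9] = (0 6 3 12 9 5 8 1 10 11 2)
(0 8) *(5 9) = (0 8)(5 9) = [8, 1, 2, 3, 4, 9, 6, 7, 0, 5]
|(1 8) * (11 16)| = 2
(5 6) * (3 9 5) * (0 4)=(0 4)(3 9 5 6)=[4, 1, 2, 9, 0, 6, 3, 7, 8, 5]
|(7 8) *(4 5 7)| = |(4 5 7 8)| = 4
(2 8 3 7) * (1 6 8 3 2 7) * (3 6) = [0, 3, 6, 1, 4, 5, 8, 7, 2] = (1 3)(2 6 8)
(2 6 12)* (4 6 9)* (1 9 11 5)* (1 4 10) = (1 9 10)(2 11 5 4 6 12) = [0, 9, 11, 3, 6, 4, 12, 7, 8, 10, 1, 5, 2]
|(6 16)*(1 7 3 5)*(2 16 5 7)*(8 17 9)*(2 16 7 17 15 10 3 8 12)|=|(1 16 6 5)(2 7 8 15 10 3 17 9 12)|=36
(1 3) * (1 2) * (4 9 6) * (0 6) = (0 6 4 9)(1 3 2) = [6, 3, 1, 2, 9, 5, 4, 7, 8, 0]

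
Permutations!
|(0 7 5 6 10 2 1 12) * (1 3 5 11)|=5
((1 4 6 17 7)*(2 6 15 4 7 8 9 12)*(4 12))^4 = (2 9)(4 6)(8 12)(15 17)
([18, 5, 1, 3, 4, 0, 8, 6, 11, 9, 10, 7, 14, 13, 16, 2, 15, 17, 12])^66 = (0 14 2)(1 18 16)(5 12 15)(6 11)(7 8)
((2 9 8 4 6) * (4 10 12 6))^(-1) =(2 6 12 10 8 9)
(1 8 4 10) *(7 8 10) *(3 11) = (1 10)(3 11)(4 7 8) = [0, 10, 2, 11, 7, 5, 6, 8, 4, 9, 1, 3]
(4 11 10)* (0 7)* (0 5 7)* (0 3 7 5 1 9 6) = (0 3 7 1 9 6)(4 11 10) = [3, 9, 2, 7, 11, 5, 0, 1, 8, 6, 4, 10]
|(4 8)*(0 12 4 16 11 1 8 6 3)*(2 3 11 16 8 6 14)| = |(16)(0 12 4 14 2 3)(1 6 11)| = 6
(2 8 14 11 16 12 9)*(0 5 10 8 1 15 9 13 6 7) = [5, 15, 1, 3, 4, 10, 7, 0, 14, 2, 8, 16, 13, 6, 11, 9, 12] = (0 5 10 8 14 11 16 12 13 6 7)(1 15 9 2)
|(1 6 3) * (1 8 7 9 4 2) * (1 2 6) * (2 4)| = 7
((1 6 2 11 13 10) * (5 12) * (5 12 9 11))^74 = (1 2 9 13)(5 11 10 6)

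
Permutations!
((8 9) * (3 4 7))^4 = (9)(3 4 7)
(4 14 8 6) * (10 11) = (4 14 8 6)(10 11) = [0, 1, 2, 3, 14, 5, 4, 7, 6, 9, 11, 10, 12, 13, 8]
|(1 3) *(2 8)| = |(1 3)(2 8)| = 2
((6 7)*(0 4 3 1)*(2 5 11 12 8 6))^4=(2 8 5 6 11 7 12)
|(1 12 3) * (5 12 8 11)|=6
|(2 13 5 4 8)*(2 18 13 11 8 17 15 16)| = |(2 11 8 18 13 5 4 17 15 16)| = 10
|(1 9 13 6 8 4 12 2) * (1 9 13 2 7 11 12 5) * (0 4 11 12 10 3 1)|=42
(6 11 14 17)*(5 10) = (5 10)(6 11 14 17) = [0, 1, 2, 3, 4, 10, 11, 7, 8, 9, 5, 14, 12, 13, 17, 15, 16, 6]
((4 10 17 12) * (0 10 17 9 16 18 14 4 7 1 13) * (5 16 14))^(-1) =((0 10 9 14 4 17 12 7 1 13)(5 16 18))^(-1) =(0 13 1 7 12 17 4 14 9 10)(5 18 16)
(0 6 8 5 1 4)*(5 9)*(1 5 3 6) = (0 1 4)(3 6 8 9) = [1, 4, 2, 6, 0, 5, 8, 7, 9, 3]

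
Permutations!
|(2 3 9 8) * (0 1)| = 4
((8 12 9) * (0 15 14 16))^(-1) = ((0 15 14 16)(8 12 9))^(-1) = (0 16 14 15)(8 9 12)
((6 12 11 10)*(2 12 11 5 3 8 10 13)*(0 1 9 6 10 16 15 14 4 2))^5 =((0 1 9 6 11 13)(2 12 5 3 8 16 15 14 4))^5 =(0 13 11 6 9 1)(2 16 12 15 5 14 3 4 8)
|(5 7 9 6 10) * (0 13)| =|(0 13)(5 7 9 6 10)| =10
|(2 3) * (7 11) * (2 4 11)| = 5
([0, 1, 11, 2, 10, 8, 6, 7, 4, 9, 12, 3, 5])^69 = [0, 1, 2, 3, 8, 12, 6, 7, 5, 9, 4, 11, 10]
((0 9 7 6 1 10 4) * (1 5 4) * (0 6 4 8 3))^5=(0 5 7 3 6 9 8 4)(1 10)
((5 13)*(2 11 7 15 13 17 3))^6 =((2 11 7 15 13 5 17 3))^6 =(2 17 13 7)(3 5 15 11)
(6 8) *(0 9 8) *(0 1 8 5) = (0 9 5)(1 8 6) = [9, 8, 2, 3, 4, 0, 1, 7, 6, 5]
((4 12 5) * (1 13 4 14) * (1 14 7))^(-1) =((14)(1 13 4 12 5 7))^(-1) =(14)(1 7 5 12 4 13)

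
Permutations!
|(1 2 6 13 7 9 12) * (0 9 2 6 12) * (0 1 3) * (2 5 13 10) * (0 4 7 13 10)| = 28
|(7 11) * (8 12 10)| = 6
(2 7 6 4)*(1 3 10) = (1 3 10)(2 7 6 4) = [0, 3, 7, 10, 2, 5, 4, 6, 8, 9, 1]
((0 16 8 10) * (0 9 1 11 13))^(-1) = ((0 16 8 10 9 1 11 13))^(-1) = (0 13 11 1 9 10 8 16)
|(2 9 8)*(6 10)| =6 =|(2 9 8)(6 10)|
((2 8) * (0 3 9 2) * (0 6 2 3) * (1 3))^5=(1 9 3)(2 6 8)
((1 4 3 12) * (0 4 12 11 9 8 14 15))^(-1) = ((0 4 3 11 9 8 14 15)(1 12))^(-1) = (0 15 14 8 9 11 3 4)(1 12)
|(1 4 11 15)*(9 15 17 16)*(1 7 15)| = |(1 4 11 17 16 9)(7 15)| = 6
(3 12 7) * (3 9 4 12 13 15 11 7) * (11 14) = (3 13 15 14 11 7 9 4 12) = [0, 1, 2, 13, 12, 5, 6, 9, 8, 4, 10, 7, 3, 15, 11, 14]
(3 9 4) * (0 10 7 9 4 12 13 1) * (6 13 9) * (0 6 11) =(0 10 7 11)(1 6 13)(3 4)(9 12) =[10, 6, 2, 4, 3, 5, 13, 11, 8, 12, 7, 0, 9, 1]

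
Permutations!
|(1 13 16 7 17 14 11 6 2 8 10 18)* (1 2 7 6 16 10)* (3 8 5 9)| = |(1 13 10 18 2 5 9 3 8)(6 7 17 14 11 16)| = 18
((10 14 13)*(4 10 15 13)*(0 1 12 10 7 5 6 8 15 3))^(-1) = (0 3 13 15 8 6 5 7 4 14 10 12 1)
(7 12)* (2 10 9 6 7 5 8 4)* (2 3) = (2 10 9 6 7 12 5 8 4 3) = [0, 1, 10, 2, 3, 8, 7, 12, 4, 6, 9, 11, 5]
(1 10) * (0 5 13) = (0 5 13)(1 10) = [5, 10, 2, 3, 4, 13, 6, 7, 8, 9, 1, 11, 12, 0]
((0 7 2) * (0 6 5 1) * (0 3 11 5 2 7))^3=((1 3 11 5)(2 6))^3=(1 5 11 3)(2 6)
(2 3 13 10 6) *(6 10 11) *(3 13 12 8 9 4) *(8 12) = (2 13 11 6)(3 8 9 4) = [0, 1, 13, 8, 3, 5, 2, 7, 9, 4, 10, 6, 12, 11]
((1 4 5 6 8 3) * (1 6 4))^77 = ((3 6 8)(4 5))^77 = (3 8 6)(4 5)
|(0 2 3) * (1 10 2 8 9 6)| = 8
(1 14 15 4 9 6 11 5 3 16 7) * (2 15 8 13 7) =(1 14 8 13 7)(2 15 4 9 6 11 5 3 16) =[0, 14, 15, 16, 9, 3, 11, 1, 13, 6, 10, 5, 12, 7, 8, 4, 2]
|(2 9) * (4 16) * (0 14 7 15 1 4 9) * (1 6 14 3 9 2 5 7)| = 12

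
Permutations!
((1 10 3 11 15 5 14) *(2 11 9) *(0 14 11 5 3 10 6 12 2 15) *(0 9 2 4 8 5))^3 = (0 6 8 9 2 1 4 11 3 14 12 5 15)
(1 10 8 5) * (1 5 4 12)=(1 10 8 4 12)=[0, 10, 2, 3, 12, 5, 6, 7, 4, 9, 8, 11, 1]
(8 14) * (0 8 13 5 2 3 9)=(0 8 14 13 5 2 3 9)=[8, 1, 3, 9, 4, 2, 6, 7, 14, 0, 10, 11, 12, 5, 13]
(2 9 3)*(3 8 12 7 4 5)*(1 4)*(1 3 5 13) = (1 4 13)(2 9 8 12 7 3) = [0, 4, 9, 2, 13, 5, 6, 3, 12, 8, 10, 11, 7, 1]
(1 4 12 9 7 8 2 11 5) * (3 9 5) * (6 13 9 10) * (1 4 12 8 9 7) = (1 12 5 4 8 2 11 3 10 6 13 7 9) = [0, 12, 11, 10, 8, 4, 13, 9, 2, 1, 6, 3, 5, 7]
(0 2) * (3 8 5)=[2, 1, 0, 8, 4, 3, 6, 7, 5]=(0 2)(3 8 5)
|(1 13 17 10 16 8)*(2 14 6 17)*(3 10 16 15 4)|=8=|(1 13 2 14 6 17 16 8)(3 10 15 4)|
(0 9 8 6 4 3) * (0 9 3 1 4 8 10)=(0 3 9 10)(1 4)(6 8)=[3, 4, 2, 9, 1, 5, 8, 7, 6, 10, 0]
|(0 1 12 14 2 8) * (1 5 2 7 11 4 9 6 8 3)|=13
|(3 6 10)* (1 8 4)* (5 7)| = 6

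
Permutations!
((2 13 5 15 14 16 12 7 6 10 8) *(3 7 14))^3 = (16)(2 15 6)(3 10 13)(5 7 8)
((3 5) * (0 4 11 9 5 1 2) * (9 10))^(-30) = ((0 4 11 10 9 5 3 1 2))^(-30) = (0 3 10)(1 9 4)(2 5 11)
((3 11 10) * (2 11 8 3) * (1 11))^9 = ((1 11 10 2)(3 8))^9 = (1 11 10 2)(3 8)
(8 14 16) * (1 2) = [0, 2, 1, 3, 4, 5, 6, 7, 14, 9, 10, 11, 12, 13, 16, 15, 8] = (1 2)(8 14 16)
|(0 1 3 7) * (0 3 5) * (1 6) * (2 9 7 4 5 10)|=10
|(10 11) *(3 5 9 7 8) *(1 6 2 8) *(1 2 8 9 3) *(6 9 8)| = 10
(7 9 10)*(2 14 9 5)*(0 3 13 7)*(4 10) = (0 3 13 7 5 2 14 9 4 10) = [3, 1, 14, 13, 10, 2, 6, 5, 8, 4, 0, 11, 12, 7, 9]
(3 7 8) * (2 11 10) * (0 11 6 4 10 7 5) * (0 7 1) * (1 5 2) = (0 11 5 7 8 3 2 6 4 10 1) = [11, 0, 6, 2, 10, 7, 4, 8, 3, 9, 1, 5]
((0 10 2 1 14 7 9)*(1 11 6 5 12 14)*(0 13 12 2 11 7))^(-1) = ((0 10 11 6 5 2 7 9 13 12 14))^(-1) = (0 14 12 13 9 7 2 5 6 11 10)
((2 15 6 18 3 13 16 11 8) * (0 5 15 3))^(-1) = ((0 5 15 6 18)(2 3 13 16 11 8))^(-1) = (0 18 6 15 5)(2 8 11 16 13 3)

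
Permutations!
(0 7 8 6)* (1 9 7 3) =(0 3 1 9 7 8 6) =[3, 9, 2, 1, 4, 5, 0, 8, 6, 7]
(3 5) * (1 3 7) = (1 3 5 7) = [0, 3, 2, 5, 4, 7, 6, 1]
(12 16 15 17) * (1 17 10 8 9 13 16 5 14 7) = (1 17 12 5 14 7)(8 9 13 16 15 10) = [0, 17, 2, 3, 4, 14, 6, 1, 9, 13, 8, 11, 5, 16, 7, 10, 15, 12]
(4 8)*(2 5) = (2 5)(4 8) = [0, 1, 5, 3, 8, 2, 6, 7, 4]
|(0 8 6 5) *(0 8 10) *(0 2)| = |(0 10 2)(5 8 6)| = 3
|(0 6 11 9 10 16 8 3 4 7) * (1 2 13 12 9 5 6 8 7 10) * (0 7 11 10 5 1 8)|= |(1 2 13 12 9 8 3 4 5 6 10 16 11)|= 13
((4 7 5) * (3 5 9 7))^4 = (9)(3 5 4)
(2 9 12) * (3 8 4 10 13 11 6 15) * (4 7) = (2 9 12)(3 8 7 4 10 13 11 6 15) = [0, 1, 9, 8, 10, 5, 15, 4, 7, 12, 13, 6, 2, 11, 14, 3]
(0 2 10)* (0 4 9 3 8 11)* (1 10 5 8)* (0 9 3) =[2, 10, 5, 1, 3, 8, 6, 7, 11, 0, 4, 9] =(0 2 5 8 11 9)(1 10 4 3)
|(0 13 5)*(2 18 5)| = 5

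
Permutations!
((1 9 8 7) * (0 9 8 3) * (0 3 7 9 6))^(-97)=(0 6)(1 7 9 8)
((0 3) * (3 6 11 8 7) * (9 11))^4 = ((0 6 9 11 8 7 3))^4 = (0 8 6 7 9 3 11)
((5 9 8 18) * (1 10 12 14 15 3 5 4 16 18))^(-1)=((1 10 12 14 15 3 5 9 8)(4 16 18))^(-1)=(1 8 9 5 3 15 14 12 10)(4 18 16)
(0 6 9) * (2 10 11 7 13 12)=(0 6 9)(2 10 11 7 13 12)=[6, 1, 10, 3, 4, 5, 9, 13, 8, 0, 11, 7, 2, 12]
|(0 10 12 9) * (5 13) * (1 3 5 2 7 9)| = |(0 10 12 1 3 5 13 2 7 9)| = 10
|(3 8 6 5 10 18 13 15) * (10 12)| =9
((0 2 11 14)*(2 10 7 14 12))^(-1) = ((0 10 7 14)(2 11 12))^(-1) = (0 14 7 10)(2 12 11)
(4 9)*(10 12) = (4 9)(10 12) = [0, 1, 2, 3, 9, 5, 6, 7, 8, 4, 12, 11, 10]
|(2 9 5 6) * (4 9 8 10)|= |(2 8 10 4 9 5 6)|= 7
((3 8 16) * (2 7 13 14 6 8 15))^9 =((2 7 13 14 6 8 16 3 15))^9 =(16)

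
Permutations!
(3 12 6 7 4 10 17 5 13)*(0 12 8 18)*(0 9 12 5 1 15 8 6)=(0 5 13 3 6 7 4 10 17 1 15 8 18 9 12)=[5, 15, 2, 6, 10, 13, 7, 4, 18, 12, 17, 11, 0, 3, 14, 8, 16, 1, 9]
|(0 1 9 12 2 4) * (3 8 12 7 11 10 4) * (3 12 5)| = 42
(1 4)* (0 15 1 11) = [15, 4, 2, 3, 11, 5, 6, 7, 8, 9, 10, 0, 12, 13, 14, 1] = (0 15 1 4 11)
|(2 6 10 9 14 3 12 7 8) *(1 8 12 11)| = 18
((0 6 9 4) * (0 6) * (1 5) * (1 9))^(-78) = (1 9 6 5 4)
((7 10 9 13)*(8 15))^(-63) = ((7 10 9 13)(8 15))^(-63) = (7 10 9 13)(8 15)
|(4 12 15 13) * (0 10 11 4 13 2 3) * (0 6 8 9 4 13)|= 8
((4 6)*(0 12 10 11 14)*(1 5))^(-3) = ((0 12 10 11 14)(1 5)(4 6))^(-3) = (0 10 14 12 11)(1 5)(4 6)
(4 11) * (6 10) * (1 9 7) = (1 9 7)(4 11)(6 10) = [0, 9, 2, 3, 11, 5, 10, 1, 8, 7, 6, 4]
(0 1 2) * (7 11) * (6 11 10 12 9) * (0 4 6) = (0 1 2 4 6 11 7 10 12 9) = [1, 2, 4, 3, 6, 5, 11, 10, 8, 0, 12, 7, 9]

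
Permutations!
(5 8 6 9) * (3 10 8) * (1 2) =[0, 2, 1, 10, 4, 3, 9, 7, 6, 5, 8] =(1 2)(3 10 8 6 9 5)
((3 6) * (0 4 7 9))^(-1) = (0 9 7 4)(3 6) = ((0 4 7 9)(3 6))^(-1)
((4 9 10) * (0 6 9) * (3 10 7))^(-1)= (0 4 10 3 7 9 6)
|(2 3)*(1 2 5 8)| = |(1 2 3 5 8)| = 5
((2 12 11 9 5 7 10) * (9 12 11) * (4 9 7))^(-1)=(2 10 7 12 11)(4 5 9)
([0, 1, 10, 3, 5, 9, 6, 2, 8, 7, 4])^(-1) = (2 7 9 5 4 10)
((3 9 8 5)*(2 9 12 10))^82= ((2 9 8 5 3 12 10))^82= (2 12 5 9 10 3 8)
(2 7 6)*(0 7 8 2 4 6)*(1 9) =(0 7)(1 9)(2 8)(4 6) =[7, 9, 8, 3, 6, 5, 4, 0, 2, 1]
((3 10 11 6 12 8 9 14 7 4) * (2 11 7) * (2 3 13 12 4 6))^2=(3 7 4 12 9)(6 13 8 14 10)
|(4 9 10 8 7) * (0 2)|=10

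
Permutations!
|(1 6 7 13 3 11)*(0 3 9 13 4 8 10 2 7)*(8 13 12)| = 40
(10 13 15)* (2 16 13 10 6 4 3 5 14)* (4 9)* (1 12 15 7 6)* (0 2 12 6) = (0 2 16 13 7)(1 6 9 4 3 5 14 12 15) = [2, 6, 16, 5, 3, 14, 9, 0, 8, 4, 10, 11, 15, 7, 12, 1, 13]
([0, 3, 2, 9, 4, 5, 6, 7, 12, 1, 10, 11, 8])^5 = (1 9 3)(8 12)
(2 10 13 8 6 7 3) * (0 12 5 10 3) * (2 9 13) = (0 12 5 10 2 3 9 13 8 6 7) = [12, 1, 3, 9, 4, 10, 7, 0, 6, 13, 2, 11, 5, 8]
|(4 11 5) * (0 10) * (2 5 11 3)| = |(11)(0 10)(2 5 4 3)| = 4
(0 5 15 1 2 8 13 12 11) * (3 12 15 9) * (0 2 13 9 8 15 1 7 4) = (0 5 8 9 3 12 11 2 15 7 4)(1 13) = [5, 13, 15, 12, 0, 8, 6, 4, 9, 3, 10, 2, 11, 1, 14, 7]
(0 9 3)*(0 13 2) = [9, 1, 0, 13, 4, 5, 6, 7, 8, 3, 10, 11, 12, 2] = (0 9 3 13 2)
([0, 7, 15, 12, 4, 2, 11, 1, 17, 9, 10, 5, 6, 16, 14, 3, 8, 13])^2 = [0, 1, 3, 6, 4, 15, 5, 7, 13, 9, 10, 2, 11, 8, 14, 12, 17, 16]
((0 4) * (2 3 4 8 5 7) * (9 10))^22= (10)(0 8 5 7 2 3 4)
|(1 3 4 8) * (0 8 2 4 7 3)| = |(0 8 1)(2 4)(3 7)| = 6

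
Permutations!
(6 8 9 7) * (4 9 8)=(4 9 7 6)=[0, 1, 2, 3, 9, 5, 4, 6, 8, 7]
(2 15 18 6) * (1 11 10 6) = (1 11 10 6 2 15 18) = [0, 11, 15, 3, 4, 5, 2, 7, 8, 9, 6, 10, 12, 13, 14, 18, 16, 17, 1]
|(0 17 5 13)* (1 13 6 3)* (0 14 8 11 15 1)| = |(0 17 5 6 3)(1 13 14 8 11 15)| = 30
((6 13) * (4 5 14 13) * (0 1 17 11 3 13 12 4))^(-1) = (0 6 13 3 11 17 1)(4 12 14 5)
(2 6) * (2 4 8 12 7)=(2 6 4 8 12 7)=[0, 1, 6, 3, 8, 5, 4, 2, 12, 9, 10, 11, 7]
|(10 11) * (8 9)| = 2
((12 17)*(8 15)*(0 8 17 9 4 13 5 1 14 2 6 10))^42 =((0 8 15 17 12 9 4 13 5 1 14 2 6 10))^42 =(17)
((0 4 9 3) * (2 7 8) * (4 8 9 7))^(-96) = (0 2 7 3 8 4 9)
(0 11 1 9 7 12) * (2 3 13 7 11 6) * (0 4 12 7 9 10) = [6, 10, 3, 13, 12, 5, 2, 7, 8, 11, 0, 1, 4, 9] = (0 6 2 3 13 9 11 1 10)(4 12)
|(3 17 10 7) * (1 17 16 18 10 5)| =|(1 17 5)(3 16 18 10 7)| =15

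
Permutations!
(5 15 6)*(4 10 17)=(4 10 17)(5 15 6)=[0, 1, 2, 3, 10, 15, 5, 7, 8, 9, 17, 11, 12, 13, 14, 6, 16, 4]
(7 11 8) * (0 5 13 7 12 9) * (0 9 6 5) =(5 13 7 11 8 12 6) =[0, 1, 2, 3, 4, 13, 5, 11, 12, 9, 10, 8, 6, 7]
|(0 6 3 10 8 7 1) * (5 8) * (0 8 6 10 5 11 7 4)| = |(0 10 11 7 1 8 4)(3 5 6)| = 21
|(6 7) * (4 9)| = |(4 9)(6 7)| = 2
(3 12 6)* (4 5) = [0, 1, 2, 12, 5, 4, 3, 7, 8, 9, 10, 11, 6] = (3 12 6)(4 5)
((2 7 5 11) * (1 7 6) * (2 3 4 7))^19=(1 2 6)(3 11 5 7 4)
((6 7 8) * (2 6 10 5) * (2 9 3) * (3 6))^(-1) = (2 3)(5 10 8 7 6 9)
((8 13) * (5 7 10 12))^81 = (5 7 10 12)(8 13)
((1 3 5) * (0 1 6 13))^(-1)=(0 13 6 5 3 1)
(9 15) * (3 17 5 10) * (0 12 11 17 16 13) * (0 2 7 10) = (0 12 11 17 5)(2 7 10 3 16 13)(9 15) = [12, 1, 7, 16, 4, 0, 6, 10, 8, 15, 3, 17, 11, 2, 14, 9, 13, 5]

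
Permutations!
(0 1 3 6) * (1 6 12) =(0 6)(1 3 12) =[6, 3, 2, 12, 4, 5, 0, 7, 8, 9, 10, 11, 1]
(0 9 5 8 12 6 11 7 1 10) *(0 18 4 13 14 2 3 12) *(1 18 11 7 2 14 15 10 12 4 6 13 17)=(0 9 5 8)(1 12 13 15 10 11 2 3 4 17)(6 7 18)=[9, 12, 3, 4, 17, 8, 7, 18, 0, 5, 11, 2, 13, 15, 14, 10, 16, 1, 6]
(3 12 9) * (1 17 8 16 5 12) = (1 17 8 16 5 12 9 3) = [0, 17, 2, 1, 4, 12, 6, 7, 16, 3, 10, 11, 9, 13, 14, 15, 5, 8]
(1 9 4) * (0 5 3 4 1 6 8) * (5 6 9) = (0 6 8)(1 5 3 4 9) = [6, 5, 2, 4, 9, 3, 8, 7, 0, 1]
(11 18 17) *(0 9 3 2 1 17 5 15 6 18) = (0 9 3 2 1 17 11)(5 15 6 18) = [9, 17, 1, 2, 4, 15, 18, 7, 8, 3, 10, 0, 12, 13, 14, 6, 16, 11, 5]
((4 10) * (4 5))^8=(4 5 10)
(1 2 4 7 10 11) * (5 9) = (1 2 4 7 10 11)(5 9) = [0, 2, 4, 3, 7, 9, 6, 10, 8, 5, 11, 1]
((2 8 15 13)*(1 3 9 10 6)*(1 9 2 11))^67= (1 15 3 13 2 11 8)(6 9 10)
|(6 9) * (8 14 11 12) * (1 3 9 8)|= |(1 3 9 6 8 14 11 12)|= 8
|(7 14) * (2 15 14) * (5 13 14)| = 6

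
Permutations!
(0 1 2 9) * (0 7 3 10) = [1, 2, 9, 10, 4, 5, 6, 3, 8, 7, 0] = (0 1 2 9 7 3 10)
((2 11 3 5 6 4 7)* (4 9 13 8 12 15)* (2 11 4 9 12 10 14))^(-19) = ((2 4 7 11 3 5 6 12 15 9 13 8 10 14))^(-19) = (2 9 3 14 15 11 10 12 7 8 6 4 13 5)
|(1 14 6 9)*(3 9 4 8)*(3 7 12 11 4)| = 5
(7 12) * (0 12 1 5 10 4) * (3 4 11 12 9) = (0 9 3 4)(1 5 10 11 12 7) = [9, 5, 2, 4, 0, 10, 6, 1, 8, 3, 11, 12, 7]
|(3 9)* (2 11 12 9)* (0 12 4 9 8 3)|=8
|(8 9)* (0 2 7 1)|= |(0 2 7 1)(8 9)|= 4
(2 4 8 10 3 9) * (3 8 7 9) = (2 4 7 9)(8 10) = [0, 1, 4, 3, 7, 5, 6, 9, 10, 2, 8]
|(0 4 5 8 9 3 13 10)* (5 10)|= 15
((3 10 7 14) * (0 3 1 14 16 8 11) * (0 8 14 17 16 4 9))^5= ((0 3 10 7 4 9)(1 17 16 14)(8 11))^5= (0 9 4 7 10 3)(1 17 16 14)(8 11)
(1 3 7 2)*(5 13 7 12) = [0, 3, 1, 12, 4, 13, 6, 2, 8, 9, 10, 11, 5, 7] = (1 3 12 5 13 7 2)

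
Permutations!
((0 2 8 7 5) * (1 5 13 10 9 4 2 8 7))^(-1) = ((0 8 1 5)(2 7 13 10 9 4))^(-1) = (0 5 1 8)(2 4 9 10 13 7)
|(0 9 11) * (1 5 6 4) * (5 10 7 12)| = 21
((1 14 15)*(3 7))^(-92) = ((1 14 15)(3 7))^(-92) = (1 14 15)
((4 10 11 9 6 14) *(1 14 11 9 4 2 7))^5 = (1 14 2 7)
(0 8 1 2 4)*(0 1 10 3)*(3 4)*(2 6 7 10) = (0 8 2 3)(1 6 7 10 4) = [8, 6, 3, 0, 1, 5, 7, 10, 2, 9, 4]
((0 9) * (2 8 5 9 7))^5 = (0 9 5 8 2 7)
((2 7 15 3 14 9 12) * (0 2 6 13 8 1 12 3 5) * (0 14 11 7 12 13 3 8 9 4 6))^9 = ((0 2 12)(1 13 9 8)(3 11 7 15 5 14 4 6))^9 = (1 13 9 8)(3 11 7 15 5 14 4 6)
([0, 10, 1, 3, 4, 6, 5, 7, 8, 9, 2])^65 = (1 2 10)(5 6)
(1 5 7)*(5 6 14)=(1 6 14 5 7)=[0, 6, 2, 3, 4, 7, 14, 1, 8, 9, 10, 11, 12, 13, 5]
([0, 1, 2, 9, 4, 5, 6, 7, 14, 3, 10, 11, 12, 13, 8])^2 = (14)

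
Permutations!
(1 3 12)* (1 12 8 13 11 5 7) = (1 3 8 13 11 5 7) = [0, 3, 2, 8, 4, 7, 6, 1, 13, 9, 10, 5, 12, 11]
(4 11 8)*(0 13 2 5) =(0 13 2 5)(4 11 8) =[13, 1, 5, 3, 11, 0, 6, 7, 4, 9, 10, 8, 12, 2]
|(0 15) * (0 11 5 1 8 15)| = |(1 8 15 11 5)| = 5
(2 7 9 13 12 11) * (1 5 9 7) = [0, 5, 1, 3, 4, 9, 6, 7, 8, 13, 10, 2, 11, 12] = (1 5 9 13 12 11 2)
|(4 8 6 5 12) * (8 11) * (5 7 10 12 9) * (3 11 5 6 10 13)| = |(3 11 8 10 12 4 5 9 6 7 13)| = 11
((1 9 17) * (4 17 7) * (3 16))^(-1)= (1 17 4 7 9)(3 16)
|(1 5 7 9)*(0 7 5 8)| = |(0 7 9 1 8)| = 5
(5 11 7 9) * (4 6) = (4 6)(5 11 7 9) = [0, 1, 2, 3, 6, 11, 4, 9, 8, 5, 10, 7]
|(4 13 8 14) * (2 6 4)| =6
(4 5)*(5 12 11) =(4 12 11 5) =[0, 1, 2, 3, 12, 4, 6, 7, 8, 9, 10, 5, 11]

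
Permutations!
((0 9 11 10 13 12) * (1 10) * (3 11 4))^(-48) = (0 10 3)(1 4 12)(9 13 11)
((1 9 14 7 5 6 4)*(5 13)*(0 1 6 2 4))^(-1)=(0 6 4 2 5 13 7 14 9 1)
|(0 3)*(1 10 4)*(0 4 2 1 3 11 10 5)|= |(0 11 10 2 1 5)(3 4)|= 6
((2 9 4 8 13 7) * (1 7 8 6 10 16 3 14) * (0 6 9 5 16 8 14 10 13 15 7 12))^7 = (0 6 13 14 1 12)(2 7 15 8 10 3 16 5)(4 9)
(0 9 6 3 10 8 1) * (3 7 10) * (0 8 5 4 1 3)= [9, 8, 2, 0, 1, 4, 7, 10, 3, 6, 5]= (0 9 6 7 10 5 4 1 8 3)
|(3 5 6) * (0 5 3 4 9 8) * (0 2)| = 7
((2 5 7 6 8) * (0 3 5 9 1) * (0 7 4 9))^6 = ((0 3 5 4 9 1 7 6 8 2))^6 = (0 7 5 8 9)(1 3 6 4 2)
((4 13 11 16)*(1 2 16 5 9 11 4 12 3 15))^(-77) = (1 2 16 12 3 15)(4 13)(5 9 11)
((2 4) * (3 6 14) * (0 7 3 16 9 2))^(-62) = (0 7 3 6 14 16 9 2 4)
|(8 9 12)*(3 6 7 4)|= |(3 6 7 4)(8 9 12)|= 12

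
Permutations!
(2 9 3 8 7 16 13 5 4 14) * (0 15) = (0 15)(2 9 3 8 7 16 13 5 4 14) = [15, 1, 9, 8, 14, 4, 6, 16, 7, 3, 10, 11, 12, 5, 2, 0, 13]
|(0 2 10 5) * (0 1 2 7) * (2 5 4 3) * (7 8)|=12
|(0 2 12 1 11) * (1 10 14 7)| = 8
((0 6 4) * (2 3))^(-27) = ((0 6 4)(2 3))^(-27) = (6)(2 3)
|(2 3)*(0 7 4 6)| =4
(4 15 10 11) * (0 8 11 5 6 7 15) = (0 8 11 4)(5 6 7 15 10) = [8, 1, 2, 3, 0, 6, 7, 15, 11, 9, 5, 4, 12, 13, 14, 10]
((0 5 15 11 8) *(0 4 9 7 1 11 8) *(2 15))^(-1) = ((0 5 2 15 8 4 9 7 1 11))^(-1) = (0 11 1 7 9 4 8 15 2 5)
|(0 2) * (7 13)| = |(0 2)(7 13)| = 2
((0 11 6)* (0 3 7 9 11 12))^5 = ((0 12)(3 7 9 11 6))^5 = (0 12)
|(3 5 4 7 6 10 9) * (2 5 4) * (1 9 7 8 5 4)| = 12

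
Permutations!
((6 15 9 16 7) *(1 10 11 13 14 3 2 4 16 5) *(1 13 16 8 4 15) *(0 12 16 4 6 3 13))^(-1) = (0 5 9 15 2 3 7 16 12)(1 6 8 4 11 10)(13 14)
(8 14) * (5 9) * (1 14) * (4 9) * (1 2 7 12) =(1 14 8 2 7 12)(4 9 5) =[0, 14, 7, 3, 9, 4, 6, 12, 2, 5, 10, 11, 1, 13, 8]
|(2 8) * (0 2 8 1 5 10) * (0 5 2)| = |(1 2)(5 10)| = 2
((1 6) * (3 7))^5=(1 6)(3 7)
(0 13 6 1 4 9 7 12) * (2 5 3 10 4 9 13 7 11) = (0 7 12)(1 9 11 2 5 3 10 4 13 6) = [7, 9, 5, 10, 13, 3, 1, 12, 8, 11, 4, 2, 0, 6]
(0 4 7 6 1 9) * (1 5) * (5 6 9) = [4, 5, 2, 3, 7, 1, 6, 9, 8, 0] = (0 4 7 9)(1 5)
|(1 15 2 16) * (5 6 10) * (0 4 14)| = |(0 4 14)(1 15 2 16)(5 6 10)| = 12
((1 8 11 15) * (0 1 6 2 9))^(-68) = ((0 1 8 11 15 6 2 9))^(-68) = (0 15)(1 6)(2 8)(9 11)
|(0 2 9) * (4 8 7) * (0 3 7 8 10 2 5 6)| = 6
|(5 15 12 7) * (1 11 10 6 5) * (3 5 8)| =10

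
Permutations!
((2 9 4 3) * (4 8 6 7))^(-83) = (2 9 8 6 7 4 3)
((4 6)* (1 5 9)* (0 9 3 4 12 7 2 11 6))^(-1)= (0 4 3 5 1 9)(2 7 12 6 11)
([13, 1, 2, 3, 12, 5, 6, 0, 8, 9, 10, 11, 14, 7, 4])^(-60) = [0, 1, 2, 3, 4, 5, 6, 7, 8, 9, 10, 11, 12, 13, 14]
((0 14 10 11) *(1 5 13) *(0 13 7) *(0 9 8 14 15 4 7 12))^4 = ((0 15 4 7 9 8 14 10 11 13 1 5 12))^4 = (0 9 11 12 7 10 5 4 14 1 15 8 13)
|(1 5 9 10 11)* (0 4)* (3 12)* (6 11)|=|(0 4)(1 5 9 10 6 11)(3 12)|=6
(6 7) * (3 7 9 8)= (3 7 6 9 8)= [0, 1, 2, 7, 4, 5, 9, 6, 3, 8]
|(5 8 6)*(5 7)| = |(5 8 6 7)| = 4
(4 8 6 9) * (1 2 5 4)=(1 2 5 4 8 6 9)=[0, 2, 5, 3, 8, 4, 9, 7, 6, 1]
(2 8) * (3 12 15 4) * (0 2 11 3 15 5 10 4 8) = (0 2)(3 12 5 10 4 15 8 11) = [2, 1, 0, 12, 15, 10, 6, 7, 11, 9, 4, 3, 5, 13, 14, 8]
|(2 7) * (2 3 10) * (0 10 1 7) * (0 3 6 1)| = 12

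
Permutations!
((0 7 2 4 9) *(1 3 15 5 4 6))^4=(0 1 4 2 15)(3 9 6 5 7)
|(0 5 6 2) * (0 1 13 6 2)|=6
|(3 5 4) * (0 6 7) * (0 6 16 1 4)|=|(0 16 1 4 3 5)(6 7)|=6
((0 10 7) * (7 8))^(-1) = ((0 10 8 7))^(-1) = (0 7 8 10)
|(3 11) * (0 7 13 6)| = 4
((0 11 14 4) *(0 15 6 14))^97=((0 11)(4 15 6 14))^97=(0 11)(4 15 6 14)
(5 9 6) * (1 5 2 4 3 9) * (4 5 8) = [0, 8, 5, 9, 3, 1, 2, 7, 4, 6] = (1 8 4 3 9 6 2 5)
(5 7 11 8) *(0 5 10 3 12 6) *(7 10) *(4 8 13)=[5, 1, 2, 12, 8, 10, 0, 11, 7, 9, 3, 13, 6, 4]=(0 5 10 3 12 6)(4 8 7 11 13)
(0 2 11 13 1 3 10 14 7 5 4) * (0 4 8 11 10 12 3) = [2, 0, 10, 12, 4, 8, 6, 5, 11, 9, 14, 13, 3, 1, 7] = (0 2 10 14 7 5 8 11 13 1)(3 12)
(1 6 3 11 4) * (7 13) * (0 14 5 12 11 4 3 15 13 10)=(0 14 5 12 11 3 4 1 6 15 13 7 10)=[14, 6, 2, 4, 1, 12, 15, 10, 8, 9, 0, 3, 11, 7, 5, 13]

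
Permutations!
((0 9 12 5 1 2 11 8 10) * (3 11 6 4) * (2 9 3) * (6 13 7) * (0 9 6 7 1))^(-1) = ((0 3 11 8 10 9 12 5)(1 6 4 2 13))^(-1) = (0 5 12 9 10 8 11 3)(1 13 2 4 6)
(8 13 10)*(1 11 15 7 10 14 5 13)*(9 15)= [0, 11, 2, 3, 4, 13, 6, 10, 1, 15, 8, 9, 12, 14, 5, 7]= (1 11 9 15 7 10 8)(5 13 14)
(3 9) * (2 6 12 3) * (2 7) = (2 6 12 3 9 7) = [0, 1, 6, 9, 4, 5, 12, 2, 8, 7, 10, 11, 3]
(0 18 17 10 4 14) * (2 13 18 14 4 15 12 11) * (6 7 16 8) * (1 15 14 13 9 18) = (0 13 1 15 12 11 2 9 18 17 10 14)(6 7 16 8) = [13, 15, 9, 3, 4, 5, 7, 16, 6, 18, 14, 2, 11, 1, 0, 12, 8, 10, 17]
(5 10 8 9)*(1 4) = [0, 4, 2, 3, 1, 10, 6, 7, 9, 5, 8] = (1 4)(5 10 8 9)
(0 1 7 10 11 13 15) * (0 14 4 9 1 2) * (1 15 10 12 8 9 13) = [2, 7, 0, 3, 13, 5, 6, 12, 9, 15, 11, 1, 8, 10, 4, 14] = (0 2)(1 7 12 8 9 15 14 4 13 10 11)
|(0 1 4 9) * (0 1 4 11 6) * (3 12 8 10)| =12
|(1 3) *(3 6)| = 3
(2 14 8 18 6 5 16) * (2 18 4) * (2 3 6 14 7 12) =[0, 1, 7, 6, 3, 16, 5, 12, 4, 9, 10, 11, 2, 13, 8, 15, 18, 17, 14] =(2 7 12)(3 6 5 16 18 14 8 4)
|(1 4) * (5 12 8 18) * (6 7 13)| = 12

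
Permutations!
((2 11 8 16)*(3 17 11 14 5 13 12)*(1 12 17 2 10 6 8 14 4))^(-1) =(1 4 2 3 12)(5 14 11 17 13)(6 10 16 8)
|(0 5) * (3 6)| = |(0 5)(3 6)| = 2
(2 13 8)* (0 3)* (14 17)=(0 3)(2 13 8)(14 17)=[3, 1, 13, 0, 4, 5, 6, 7, 2, 9, 10, 11, 12, 8, 17, 15, 16, 14]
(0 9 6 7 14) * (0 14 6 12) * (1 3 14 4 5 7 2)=(0 9 12)(1 3 14 4 5 7 6 2)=[9, 3, 1, 14, 5, 7, 2, 6, 8, 12, 10, 11, 0, 13, 4]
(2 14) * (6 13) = [0, 1, 14, 3, 4, 5, 13, 7, 8, 9, 10, 11, 12, 6, 2] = (2 14)(6 13)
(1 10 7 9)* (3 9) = (1 10 7 3 9) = [0, 10, 2, 9, 4, 5, 6, 3, 8, 1, 7]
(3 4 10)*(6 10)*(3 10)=[0, 1, 2, 4, 6, 5, 3, 7, 8, 9, 10]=(10)(3 4 6)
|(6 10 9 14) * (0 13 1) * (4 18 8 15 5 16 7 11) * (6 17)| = |(0 13 1)(4 18 8 15 5 16 7 11)(6 10 9 14 17)| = 120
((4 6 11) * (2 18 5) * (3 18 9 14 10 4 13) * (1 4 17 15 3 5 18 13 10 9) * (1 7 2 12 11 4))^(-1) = (18)(2 7)(3 15 17 10 11 12 5 13)(4 6)(9 14)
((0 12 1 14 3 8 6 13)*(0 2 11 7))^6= ((0 12 1 14 3 8 6 13 2 11 7))^6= (0 6 12 13 1 2 14 11 3 7 8)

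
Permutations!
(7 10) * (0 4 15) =(0 4 15)(7 10) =[4, 1, 2, 3, 15, 5, 6, 10, 8, 9, 7, 11, 12, 13, 14, 0]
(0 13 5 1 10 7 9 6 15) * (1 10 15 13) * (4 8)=(0 1 15)(4 8)(5 10 7 9 6 13)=[1, 15, 2, 3, 8, 10, 13, 9, 4, 6, 7, 11, 12, 5, 14, 0]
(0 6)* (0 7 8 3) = (0 6 7 8 3) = [6, 1, 2, 0, 4, 5, 7, 8, 3]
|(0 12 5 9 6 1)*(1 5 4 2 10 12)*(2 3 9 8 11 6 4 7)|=12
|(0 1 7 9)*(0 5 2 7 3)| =12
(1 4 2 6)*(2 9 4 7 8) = [0, 7, 6, 3, 9, 5, 1, 8, 2, 4] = (1 7 8 2 6)(4 9)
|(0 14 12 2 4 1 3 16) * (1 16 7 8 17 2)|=|(0 14 12 1 3 7 8 17 2 4 16)|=11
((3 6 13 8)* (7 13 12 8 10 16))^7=((3 6 12 8)(7 13 10 16))^7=(3 8 12 6)(7 16 10 13)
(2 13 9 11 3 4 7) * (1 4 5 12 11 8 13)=(1 4 7 2)(3 5 12 11)(8 13 9)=[0, 4, 1, 5, 7, 12, 6, 2, 13, 8, 10, 3, 11, 9]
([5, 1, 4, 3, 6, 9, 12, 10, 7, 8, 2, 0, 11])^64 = [12, 1, 7, 3, 10, 11, 2, 9, 5, 0, 8, 6, 4]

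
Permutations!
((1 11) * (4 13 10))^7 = ((1 11)(4 13 10))^7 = (1 11)(4 13 10)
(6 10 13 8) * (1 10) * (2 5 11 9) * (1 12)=(1 10 13 8 6 12)(2 5 11 9)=[0, 10, 5, 3, 4, 11, 12, 7, 6, 2, 13, 9, 1, 8]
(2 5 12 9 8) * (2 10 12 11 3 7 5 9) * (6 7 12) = [0, 1, 9, 12, 4, 11, 7, 5, 10, 8, 6, 3, 2] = (2 9 8 10 6 7 5 11 3 12)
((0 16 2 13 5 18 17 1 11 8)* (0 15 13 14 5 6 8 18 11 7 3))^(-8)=((0 16 2 14 5 11 18 17 1 7 3)(6 8 15 13))^(-8)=(0 14 18 7 16 5 17 3 2 11 1)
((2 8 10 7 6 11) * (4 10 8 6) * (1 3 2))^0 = (11)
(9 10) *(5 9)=(5 9 10)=[0, 1, 2, 3, 4, 9, 6, 7, 8, 10, 5]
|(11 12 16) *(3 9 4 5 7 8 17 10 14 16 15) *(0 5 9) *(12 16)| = |(0 5 7 8 17 10 14 12 15 3)(4 9)(11 16)| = 10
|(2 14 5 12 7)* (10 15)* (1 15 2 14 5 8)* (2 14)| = 20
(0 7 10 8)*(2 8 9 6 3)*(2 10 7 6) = (0 6 3 10 9 2 8) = [6, 1, 8, 10, 4, 5, 3, 7, 0, 2, 9]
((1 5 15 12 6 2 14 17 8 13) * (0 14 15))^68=(0 1 8 14 5 13 17)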